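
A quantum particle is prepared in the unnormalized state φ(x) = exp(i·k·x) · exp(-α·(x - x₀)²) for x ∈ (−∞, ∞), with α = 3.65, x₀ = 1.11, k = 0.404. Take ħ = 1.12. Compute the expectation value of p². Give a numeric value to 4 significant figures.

p² φ = −ħ² d²φ/dx²; ⟨p²⟩ = −ħ² ∫ φ*·φ'' dx / ∫|φ|² dx.
Gaussian moments (u = x − x₀): ∫u^(2j)·e^(−2αu²) du = (2j−1)!!/(4α)^j · √(π/(2α)), odd powers integrate to 0; here √(π/(2α)) = 0.65601. Derivatives: φ′ = (ik − 2αu)·φ, φ″ = ((ik − 2αu)² − 2α)·φ; the odd-in-u pieces drop out.
State is unnormalized: ∫|φ|² dx = 0.65601, and ∫φ*·(−ħ² φ'') dx = 3.1379, so ⟨p²⟩ = 3.1379 / 0.65601.
⟨p²⟩ = 4.7833.

4.783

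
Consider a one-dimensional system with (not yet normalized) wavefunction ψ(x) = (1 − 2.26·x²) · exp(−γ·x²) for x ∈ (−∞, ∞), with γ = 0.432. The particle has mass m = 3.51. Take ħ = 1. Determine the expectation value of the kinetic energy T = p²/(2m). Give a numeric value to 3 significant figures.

0.273

T = −(ħ²/2m) d²/dx², so ⟨T⟩ = −(ħ²/2m) ∫ ψ*·ψ'' dx / ∫|ψ|² dx; with m = 3.51.
Expand each integrand as polynomial × e^(−2γx²) and use ∫x^(2j)·e^(−2γx²) dx = (2j−1)!!/(4γ)^j · √(π/(2γ)), odd powers → 0; here √(π/(2γ)) = 1.9069. Differentiate with the product rule, d/dx e^(−γx²) = −2γx·e^(−γx²).
State is unnormalized: ∫|ψ|² dx = 6.7042, and ∫ψ*·(−ħ²/2m · ψ'') dx = 1.8293, so ⟨T⟩ = 1.8293 / 6.7042.
⟨T⟩ = 0.27287.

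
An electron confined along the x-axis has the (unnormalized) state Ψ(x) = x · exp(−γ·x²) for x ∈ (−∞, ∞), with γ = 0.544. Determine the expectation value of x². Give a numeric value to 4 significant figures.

1.379

⟨x²⟩ = ∫ x²·|Ψ|² dx / ∫|Ψ|² dx (integrals over the domain).
Expand each integrand as polynomial × e^(−2γx²) and use ∫x^(2j)·e^(−2γx²) dx = (2j−1)!!/(4γ)^j · √(π/(2γ)), odd powers → 0; here √(π/(2γ)) = 1.6993.
State is unnormalized: ∫|Ψ|² dx = 0.78091, and ∫Ψ*·x²·Ψ dx = 1.0766, so ⟨x²⟩ = 1.0766 / 0.78091.
⟨x²⟩ = 1.3787.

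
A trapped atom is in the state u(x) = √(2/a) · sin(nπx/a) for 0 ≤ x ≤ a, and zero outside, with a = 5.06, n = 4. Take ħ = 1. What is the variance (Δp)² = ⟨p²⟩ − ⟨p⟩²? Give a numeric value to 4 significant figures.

6.168

Compute ⟨p⟩ and ⟨p²⟩ separately; (Δp)² = ⟨p²⟩ − ⟨p⟩².
d/dx sin(nπx/a) = (nπ/a)·cos(nπx/a) and d²/dx² sin(nπx/a) = −(nπ/a)²·sin(nπx/a); on 0 ≤ x ≤ a, ∫sin²(nπx/a) dx = a/2 and ∫sin(nπx/a)·cos(nπx/a) dx = 0.
⟨p⟩ = 0.0000 and ⟨p²⟩ = 6.1676.
(Δp)² = 6.1676 − (0.0000)² = 6.1676.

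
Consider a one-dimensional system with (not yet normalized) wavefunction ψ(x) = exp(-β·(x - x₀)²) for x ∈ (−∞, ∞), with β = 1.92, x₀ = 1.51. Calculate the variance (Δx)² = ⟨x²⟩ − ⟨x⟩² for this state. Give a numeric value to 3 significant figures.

0.130

Compute ⟨x⟩ and ⟨x²⟩ separately, then (Δx)² = ⟨x²⟩ − ⟨x⟩².
Gaussian moments (u = x − x₀): ∫u^(2j)·e^(−2βu²) du = (2j−1)!!/(4β)^j · √(π/(2β)), odd powers integrate to 0; here √(π/(2β)) = 0.90450.
Normalization: ∫|ψ|² dx = 0.90450.
⟨x⟩ = 1.5100 and ⟨x²⟩ = 2.4103.
(Δx)² = 2.4103 − (1.5100)² = 0.13021.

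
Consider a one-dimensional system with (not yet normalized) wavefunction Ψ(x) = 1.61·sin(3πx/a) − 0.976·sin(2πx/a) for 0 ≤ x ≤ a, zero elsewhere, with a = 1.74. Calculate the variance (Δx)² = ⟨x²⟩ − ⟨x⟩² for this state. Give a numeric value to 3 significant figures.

0.139

Compute ⟨x⟩ and ⟨x²⟩ separately, then (Δx)² = ⟨x²⟩ − ⟨x⟩².
On 0 ≤ x ≤ a (j ≠ l): ∫sin²(jπx/a) dx = a/2, ∫sin(jπx/a)·sin(lπx/a) dx = 0; diagonal moments ∫x·sin²(jπx/a) dx = a²/4, ∫x²·sin²(jπx/a) dx = a³·(1/6 − 1/(4j²π²)); cross terms ∫x·sin(jπx/a)·sin(lπx/a) dx = 0 for j + l even and −4jla²/(π²(j² − l²)²) for j + l odd, ∫x²·sin(jπx/a)·sin(lπx/a) dx = (−1)^(j+l)·4jla³/(π²(j² − l²)²); higher powers the same way via product-to-sum and parts.
Normalization: ∫|Ψ|² dx = 3.0839.
⟨x⟩ = 1.1701 and ⟨x²⟩ = 1.5086.
(Δx)² = 1.5086 − (1.1701)² = 0.13947.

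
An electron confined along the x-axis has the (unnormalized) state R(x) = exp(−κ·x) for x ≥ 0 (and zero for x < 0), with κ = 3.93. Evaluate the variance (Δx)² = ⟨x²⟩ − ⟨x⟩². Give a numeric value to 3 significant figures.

0.0162

Compute ⟨x⟩ and ⟨x²⟩ separately, then (Δx)² = ⟨x²⟩ − ⟨x⟩².
Every integrand reduces to terms xʲ·e^(−2κx) on [0, ∞); use ∫₀^∞ xʲ·e^(−2κx) dx = j!/(2κ)^(j+1).
Normalization: ∫|R|² dx = 0.12723.
⟨x⟩ = 0.12723 and ⟨x²⟩ = 0.032373.
(Δx)² = 0.032373 − (0.12723)² = 0.016187.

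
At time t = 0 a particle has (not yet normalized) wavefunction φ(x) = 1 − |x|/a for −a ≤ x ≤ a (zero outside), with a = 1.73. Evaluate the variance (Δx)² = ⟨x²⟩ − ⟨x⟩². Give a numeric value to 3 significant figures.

0.299

Compute ⟨x⟩ and ⟨x²⟩ separately, then (Δx)² = ⟨x²⟩ − ⟨x⟩².
φ is even, so ∫ over [−a, a] = 2∫₀ᵃ with φ = 1 − x/a there: ∫₀ᵃ (1 − x/a)² dx = a/3, ∫₀ᵃ x²(1 − x/a)² dx = a³/30, ∫₀ᵃ x⁴(1 − x/a)² dx = a⁵/105.
Normalization: ∫|φ|² dx = 1.1533.
⟨x⟩ = 0.0000 and ⟨x²⟩ = 0.29929.
(Δx)² = 0.29929 − (0.0000)² = 0.29929.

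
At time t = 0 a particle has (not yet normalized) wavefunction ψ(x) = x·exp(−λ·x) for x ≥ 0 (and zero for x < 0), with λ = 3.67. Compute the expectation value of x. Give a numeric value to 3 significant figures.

0.409

⟨x⟩ = ∫ x·|ψ|² dx / ∫|ψ|² dx (integrals over the domain).
Every integrand reduces to terms xʲ·e^(−2λx) on [0, ∞); use ∫₀^∞ xʲ·e^(−2λx) dx = j!/(2λ)^(j+1).
State is unnormalized: ∫|ψ|² dx = 0.0050576, and ∫ψ*·x·ψ dx = 0.0020671, so ⟨x⟩ = 0.0020671 / 0.0050576.
⟨x⟩ = 0.40872.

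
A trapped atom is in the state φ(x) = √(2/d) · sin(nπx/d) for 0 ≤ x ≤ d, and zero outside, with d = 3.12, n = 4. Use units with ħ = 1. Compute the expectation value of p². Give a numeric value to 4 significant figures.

16.22

p² φ = −ħ² d²φ/dx²; ⟨p²⟩ = −ħ² ∫ φ*·φ'' dx.
d/dx sin(nπx/d) = (nπ/d)·cos(nπx/d) and d²/dx² sin(nπx/d) = −(nπ/d)²·sin(nπx/d); on 0 ≤ x ≤ d, ∫sin²(nπx/d) dx = d/2 and ∫sin(nπx/d)·cos(nπx/d) dx = 0.
⟨p²⟩ = 16.222.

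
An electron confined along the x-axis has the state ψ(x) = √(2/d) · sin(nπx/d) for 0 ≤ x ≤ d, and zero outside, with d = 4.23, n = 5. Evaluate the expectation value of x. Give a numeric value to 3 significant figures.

2.12

⟨x⟩ = ∫ x·|ψ|² dx (integrals over the domain).
With sin²θ = (1 − cos2θ)/2 on 0 ≤ x ≤ d: ∫sin²(nπx/d) dx = d/2, ∫x·sin²(nπx/d) dx = d²/4, ∫x²·sin²(nπx/d) dx = d³·(1/6 − 1/(4n²π²)); higher powers xᵏ the same way, integrating xᵏ·cos(2nπx/d) by parts.
⟨x⟩ = 2.1150.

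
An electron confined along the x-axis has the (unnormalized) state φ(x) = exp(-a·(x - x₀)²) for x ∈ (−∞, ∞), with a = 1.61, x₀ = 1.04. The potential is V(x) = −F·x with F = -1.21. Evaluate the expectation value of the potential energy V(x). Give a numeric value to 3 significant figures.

1.26

⟨V⟩ = ∫ V(x)·|φ|² dx / ∫|φ|² dx.
Gaussian moments (u = x − x₀): ∫u^(2j)·e^(−2au²) du = (2j−1)!!/(4a)^j · √(π/(2a)), odd powers integrate to 0; here √(π/(2a)) = 0.98775.
State is unnormalized: ∫|φ|² dx = 0.98775, and ∫φ*·V(x)·φ dx = 1.2430, so ⟨V⟩ = 1.2430 / 0.98775.
⟨V⟩ = 1.2584.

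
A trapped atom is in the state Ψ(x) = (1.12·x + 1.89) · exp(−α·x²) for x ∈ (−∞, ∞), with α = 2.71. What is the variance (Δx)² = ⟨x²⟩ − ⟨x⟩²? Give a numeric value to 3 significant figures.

Compute ⟨x⟩ and ⟨x²⟩ separately, then (Δx)² = ⟨x²⟩ − ⟨x⟩².
Expand each integrand as polynomial × e^(−2αx²) and use ∫x^(2j)·e^(−2αx²) dx = (2j−1)!!/(4α)^j · √(π/(2α)), odd powers → 0; here √(π/(2α)) = 0.76133.
Normalization: ∫|Ψ|² dx = 2.8077.
⟨x⟩ = 0.10590 and ⟨x²⟩ = 0.098040.
(Δx)² = 0.098040 − (0.10590)² = 0.086825.

0.0868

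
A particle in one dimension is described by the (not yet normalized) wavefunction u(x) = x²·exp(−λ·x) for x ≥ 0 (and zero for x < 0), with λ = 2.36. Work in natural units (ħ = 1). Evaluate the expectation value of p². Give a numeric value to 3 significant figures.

p² u = −ħ² d²u/dx²; ⟨p²⟩ = −ħ² ∫ u*·u'' dx / ∫|u|² dx.
Differentiate x²·exp(−λ·x) with the product rule; every integrand then reduces to terms xʲ·e^(−2λx) on [0, ∞), with ∫₀^∞ xʲ·e^(−2λx) dx = j!/(2λ)^(j+1).
State is unnormalized: ∫|u|² dx = 0.010245, and ∫u*·(−ħ² u'') dx = 0.019020, so ⟨p²⟩ = 0.019020 / 0.010245.
⟨p²⟩ = 1.8565.

1.86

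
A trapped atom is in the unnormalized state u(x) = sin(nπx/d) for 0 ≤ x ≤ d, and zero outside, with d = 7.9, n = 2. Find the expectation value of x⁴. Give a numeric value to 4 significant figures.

684.1

⟨x⁴⟩ = ∫ x⁴·|u|² dx / ∫|u|² dx (integrals over the domain).
With sin²θ = (1 − cos2θ)/2 on 0 ≤ x ≤ d: ∫sin²(nπx/d) dx = d/2, ∫x·sin²(nπx/d) dx = d²/4, ∫x²·sin²(nπx/d) dx = d³·(1/6 − 1/(4n²π²)); higher powers xᵏ the same way, integrating xᵏ·cos(2nπx/d) by parts.
State is unnormalized: ∫|u|² dx = 3.9500, and ∫u*·x⁴·u dx = 2702.2, so ⟨x⁴⟩ = 2702.2 / 3.9500.
⟨x⁴⟩ = 684.09.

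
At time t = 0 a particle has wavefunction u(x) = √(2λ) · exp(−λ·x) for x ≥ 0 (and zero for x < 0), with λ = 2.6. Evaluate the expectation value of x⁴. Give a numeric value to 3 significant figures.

0.0328

⟨x⁴⟩ = ∫ x⁴·|u|² dx (integrals over the domain).
Every integrand reduces to terms xʲ·e^(−2λx) on [0, ∞); use ∫₀^∞ xʲ·e^(−2λx) dx = j!/(2λ)^(j+1).
⟨x⁴⟩ = 0.032824.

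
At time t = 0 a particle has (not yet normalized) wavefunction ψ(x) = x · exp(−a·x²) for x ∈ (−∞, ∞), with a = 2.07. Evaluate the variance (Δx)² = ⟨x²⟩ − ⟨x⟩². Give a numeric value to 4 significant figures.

0.3623

Compute ⟨x⟩ and ⟨x²⟩ separately, then (Δx)² = ⟨x²⟩ − ⟨x⟩².
Expand each integrand as polynomial × e^(−2ax²) and use ∫x^(2j)·e^(−2ax²) dx = (2j−1)!!/(4a)^j · √(π/(2a)), odd powers → 0; here √(π/(2a)) = 0.87111.
Normalization: ∫|ψ|² dx = 0.10521.
⟨x⟩ = 0.0000 and ⟨x²⟩ = 0.36232.
(Δx)² = 0.36232 − (0.0000)² = 0.36232.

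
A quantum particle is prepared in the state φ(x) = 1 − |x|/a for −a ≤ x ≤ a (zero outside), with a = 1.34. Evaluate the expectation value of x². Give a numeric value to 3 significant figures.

⟨x²⟩ = ∫ x²·|φ|² dx / ∫|φ|² dx (integrals over the domain).
φ is even, so ∫ over [−a, a] = 2∫₀ᵃ with φ = 1 − x/a there: ∫₀ᵃ (1 − x/a)² dx = a/3, ∫₀ᵃ x²(1 − x/a)² dx = a³/30, ∫₀ᵃ x⁴(1 − x/a)² dx = a⁵/105.
State is unnormalized: ∫|φ|² dx = 0.89333, and ∫φ*·x²·φ dx = 0.16041, so ⟨x²⟩ = 0.16041 / 0.89333.
⟨x²⟩ = 0.17956.

0.180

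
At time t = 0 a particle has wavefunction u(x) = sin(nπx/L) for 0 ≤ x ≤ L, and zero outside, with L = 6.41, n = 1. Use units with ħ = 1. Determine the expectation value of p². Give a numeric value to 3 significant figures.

0.240

p² u = −ħ² d²u/dx²; ⟨p²⟩ = −ħ² ∫ u*·u'' dx / ∫|u|² dx.
d/dx sin(nπx/L) = (nπ/L)·cos(nπx/L) and d²/dx² sin(nπx/L) = −(nπ/L)²·sin(nπx/L); on 0 ≤ x ≤ L, ∫sin²(nπx/L) dx = L/2 and ∫sin(nπx/L)·cos(nπx/L) dx = 0.
State is unnormalized: ∫|u|² dx = 3.2050, and ∫u*·(−ħ² u'') dx = 0.76986, so ⟨p²⟩ = 0.76986 / 3.2050.
⟨p²⟩ = 0.24021.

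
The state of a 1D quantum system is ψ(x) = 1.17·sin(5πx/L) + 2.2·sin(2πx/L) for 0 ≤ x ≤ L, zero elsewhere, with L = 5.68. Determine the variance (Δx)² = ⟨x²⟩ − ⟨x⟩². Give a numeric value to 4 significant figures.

Compute ⟨x⟩ and ⟨x²⟩ separately, then (Δx)² = ⟨x²⟩ − ⟨x⟩².
On 0 ≤ x ≤ L (j ≠ l): ∫sin²(jπx/L) dx = L/2, ∫sin(jπx/L)·sin(lπx/L) dx = 0; diagonal moments ∫x·sin²(jπx/L) dx = L²/4, ∫x²·sin²(jπx/L) dx = L³·(1/6 − 1/(4j²π²)); cross terms ∫x·sin(jπx/L)·sin(lπx/L) dx = 0 for j + l even and −4jlL²/(π²(j² − l²)²) for j + l odd, ∫x²·sin(jπx/L)·sin(lπx/L) dx = (−1)^(j+l)·4jlL³/(π²(j² − l²)²); higher powers the same way via product-to-sum and parts.
Normalization: ∫|ψ|² dx = 17.633.
⟨x⟩ = 2.7534 and ⟨x²⟩ = 9.9295.
(Δx)² = 9.9295 − (2.7534)² = 2.3481.

2.348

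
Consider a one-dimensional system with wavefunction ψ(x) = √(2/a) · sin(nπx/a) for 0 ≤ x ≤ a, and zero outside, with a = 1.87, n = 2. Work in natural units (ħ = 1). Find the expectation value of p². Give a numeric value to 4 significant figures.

11.29

p² ψ = −ħ² d²ψ/dx²; ⟨p²⟩ = −ħ² ∫ ψ*·ψ'' dx.
d/dx sin(nπx/a) = (nπ/a)·cos(nπx/a) and d²/dx² sin(nπx/a) = −(nπ/a)²·sin(nπx/a); on 0 ≤ x ≤ a, ∫sin²(nπx/a) dx = a/2 and ∫sin(nπx/a)·cos(nπx/a) dx = 0.
⟨p²⟩ = 11.290.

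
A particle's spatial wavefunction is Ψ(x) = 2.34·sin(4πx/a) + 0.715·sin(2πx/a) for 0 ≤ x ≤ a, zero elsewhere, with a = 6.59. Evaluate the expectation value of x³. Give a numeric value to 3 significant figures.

⟨x³⟩ = ∫ x³·|Ψ|² dx / ∫|Ψ|² dx (integrals over the domain).
On 0 ≤ x ≤ a (j ≠ l): ∫sin²(jπx/a) dx = a/2, ∫sin(jπx/a)·sin(lπx/a) dx = 0; diagonal moments ∫x·sin²(jπx/a) dx = a²/4, ∫x²·sin²(jπx/a) dx = a³·(1/6 − 1/(4j²π²)); cross terms ∫x·sin(jπx/a)·sin(lπx/a) dx = 0 for j + l even and −4jla²/(π²(j² − l²)²) for j + l odd, ∫x²·sin(jπx/a)·sin(lπx/a) dx = (−1)^(j+l)·4jla³/(π²(j² − l²)²); higher powers the same way via product-to-sum and parts.
State is unnormalized: ∫|Ψ|² dx = 19.727, and ∫Ψ*·x³·Ψ dx = 1590.9, so ⟨x³⟩ = 1590.9 / 19.727.
⟨x³⟩ = 80.645.

80.6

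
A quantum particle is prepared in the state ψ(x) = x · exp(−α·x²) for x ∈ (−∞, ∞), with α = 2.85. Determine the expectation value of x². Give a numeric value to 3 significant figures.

0.263

⟨x²⟩ = ∫ x²·|ψ|² dx / ∫|ψ|² dx (integrals over the domain).
Expand each integrand as polynomial × e^(−2αx²) and use ∫x^(2j)·e^(−2αx²) dx = (2j−1)!!/(4α)^j · √(π/(2α)), odd powers → 0; here √(π/(2α)) = 0.74240.
State is unnormalized: ∫|ψ|² dx = 0.065123, and ∫ψ*·x²·ψ dx = 0.017138, so ⟨x²⟩ = 0.017138 / 0.065123.
⟨x²⟩ = 0.26316.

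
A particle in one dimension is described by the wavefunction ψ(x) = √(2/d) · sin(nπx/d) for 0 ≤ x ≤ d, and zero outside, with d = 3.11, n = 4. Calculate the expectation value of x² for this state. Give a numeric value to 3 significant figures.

⟨x²⟩ = ∫ x²·|ψ|² dx (integrals over the domain).
With sin²θ = (1 − cos2θ)/2 on 0 ≤ x ≤ d: ∫sin²(nπx/d) dx = d/2, ∫x·sin²(nπx/d) dx = d²/4, ∫x²·sin²(nπx/d) dx = d³·(1/6 − 1/(4n²π²)); higher powers xᵏ the same way, integrating xᵏ·cos(2nπx/d) by parts.
⟨x²⟩ = 3.1934.

3.19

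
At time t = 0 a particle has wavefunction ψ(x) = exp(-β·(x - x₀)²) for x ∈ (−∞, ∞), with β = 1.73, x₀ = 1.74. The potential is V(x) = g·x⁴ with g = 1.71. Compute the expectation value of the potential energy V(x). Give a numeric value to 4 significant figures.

20.27

⟨V⟩ = ∫ V(x)·|ψ|² dx / ∫|ψ|² dx.
Gaussian moments (u = x − x₀): ∫u^(2j)·e^(−2βu²) du = (2j−1)!!/(4β)^j · √(π/(2β)), odd powers integrate to 0; here √(π/(2β)) = 0.95288.
State is unnormalized: ∫|ψ|² dx = 0.95288, and ∫ψ*·V(x)·ψ dx = 19.315, so ⟨V⟩ = 19.315 / 0.95288.
⟨V⟩ = 20.271.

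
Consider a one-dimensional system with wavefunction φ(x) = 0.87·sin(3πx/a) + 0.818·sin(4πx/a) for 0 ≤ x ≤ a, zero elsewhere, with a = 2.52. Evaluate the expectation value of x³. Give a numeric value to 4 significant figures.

1.104

⟨x³⟩ = ∫ x³·|φ|² dx / ∫|φ|² dx (integrals over the domain).
On 0 ≤ x ≤ a (j ≠ l): ∫sin²(jπx/a) dx = a/2, ∫sin(jπx/a)·sin(lπx/a) dx = 0; diagonal moments ∫x·sin²(jπx/a) dx = a²/4, ∫x²·sin²(jπx/a) dx = a³·(1/6 − 1/(4j²π²)); cross terms ∫x·sin(jπx/a)·sin(lπx/a) dx = 0 for j + l even and −4jla²/(π²(j² − l²)²) for j + l odd, ∫x²·sin(jπx/a)·sin(lπx/a) dx = (−1)^(j+l)·4jla³/(π²(j² − l²)²); higher powers the same way via product-to-sum and parts.
State is unnormalized: ∫|φ|² dx = 1.7968, and ∫φ*·x³·φ dx = 1.9841, so ⟨x³⟩ = 1.9841 / 1.7968.
⟨x³⟩ = 1.1042.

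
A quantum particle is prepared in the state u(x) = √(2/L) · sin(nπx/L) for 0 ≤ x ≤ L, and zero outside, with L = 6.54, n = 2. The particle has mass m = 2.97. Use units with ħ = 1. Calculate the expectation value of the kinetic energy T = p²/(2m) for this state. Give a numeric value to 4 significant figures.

0.1554

T = −(ħ²/2m) d²/dx², so ⟨T⟩ = −(ħ²/2m) ∫ u*·u'' dx; with m = 2.97.
d/dx sin(nπx/L) = (nπ/L)·cos(nπx/L) and d²/dx² sin(nπx/L) = −(nπ/L)²·sin(nπx/L); on 0 ≤ x ≤ L, ∫sin²(nπx/L) dx = L/2 and ∫sin(nπx/L)·cos(nπx/L) dx = 0.
⟨T⟩ = 0.15539.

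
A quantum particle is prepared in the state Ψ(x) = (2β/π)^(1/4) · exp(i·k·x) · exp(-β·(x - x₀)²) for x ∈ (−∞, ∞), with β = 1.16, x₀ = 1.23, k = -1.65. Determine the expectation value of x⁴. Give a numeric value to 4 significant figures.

⟨x⁴⟩ = ∫ x⁴·|Ψ|² dx (integrals over the domain).
Gaussian moments (u = x − x₀): ∫u^(2j)·e^(−2βu²) du = (2j−1)!!/(4β)^j · √(π/(2β)), odd powers integrate to 0; here √(π/(2β)) = 1.1637.
⟨x⁴⟩ = 4.3845.

4.385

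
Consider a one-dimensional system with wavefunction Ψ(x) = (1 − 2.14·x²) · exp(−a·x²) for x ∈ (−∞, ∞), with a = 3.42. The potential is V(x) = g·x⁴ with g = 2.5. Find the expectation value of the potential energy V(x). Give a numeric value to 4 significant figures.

0.01540

⟨V⟩ = ∫ V(x)·|Ψ|² dx / ∫|Ψ|² dx.
Expand each integrand as polynomial × e^(−2ax²) and use ∫x^(2j)·e^(−2ax²) dx = (2j−1)!!/(4a)^j · √(π/(2a)), odd powers → 0; here √(π/(2a)) = 0.67771.
State is unnormalized: ∫|Ψ|² dx = 0.51543, and ∫Ψ*·V(x)·Ψ dx = 0.0079353, so ⟨V⟩ = 0.0079353 / 0.51543.
⟨V⟩ = 0.015395.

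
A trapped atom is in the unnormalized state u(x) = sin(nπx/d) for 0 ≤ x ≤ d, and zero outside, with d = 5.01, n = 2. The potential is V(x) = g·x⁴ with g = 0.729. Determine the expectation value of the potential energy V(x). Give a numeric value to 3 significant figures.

⟨V⟩ = ∫ V(x)·|u|² dx / ∫|u|² dx.
With sin²θ = (1 − cos2θ)/2 on 0 ≤ x ≤ d: ∫sin²(nπx/d) dx = d/2, ∫x·sin²(nπx/d) dx = d²/4, ∫x²·sin²(nπx/d) dx = d³·(1/6 − 1/(4n²π²)); higher powers xᵏ the same way, integrating xᵏ·cos(2nπx/d) by parts.
State is unnormalized: ∫|u|² dx = 2.5050, and ∫u*·V(x)·u dx = 202.06, so ⟨V⟩ = 202.06 / 2.5050.
⟨V⟩ = 80.664.

80.7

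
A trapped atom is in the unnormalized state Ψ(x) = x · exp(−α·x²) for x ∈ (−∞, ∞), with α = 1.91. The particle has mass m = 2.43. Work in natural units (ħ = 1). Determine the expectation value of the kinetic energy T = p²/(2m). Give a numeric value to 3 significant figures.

1.18

T = −(ħ²/2m) d²/dx², so ⟨T⟩ = −(ħ²/2m) ∫ Ψ*·Ψ'' dx / ∫|Ψ|² dx; with m = 2.43.
Expand each integrand as polynomial × e^(−2αx²) and use ∫x^(2j)·e^(−2αx²) dx = (2j−1)!!/(4α)^j · √(π/(2α)), odd powers → 0; here √(π/(2α)) = 0.90687. Differentiate with the product rule, d/dx e^(−αx²) = −2αx·e^(−αx²).
State is unnormalized: ∫|Ψ|² dx = 0.11870, and ∫Ψ*·(−ħ²/2m · Ψ'') dx = 0.13995, so ⟨T⟩ = 0.13995 / 0.11870.
⟨T⟩ = 1.1790.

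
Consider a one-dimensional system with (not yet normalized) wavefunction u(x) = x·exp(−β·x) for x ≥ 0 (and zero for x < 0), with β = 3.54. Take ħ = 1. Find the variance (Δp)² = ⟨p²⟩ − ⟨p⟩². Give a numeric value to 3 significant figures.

Compute ⟨p⟩ and ⟨p²⟩ separately; (Δp)² = ⟨p²⟩ − ⟨p⟩².
Differentiate x·exp(−β·x) with the product rule; every integrand then reduces to terms xʲ·e^(−2βx) on [0, ∞), with ∫₀^∞ xʲ·e^(−2βx) dx = j!/(2β)^(j+1).
Normalization: ∫|u|² dx = 0.0056355.
⟨p⟩ = 0.0000 and ⟨p²⟩ = 12.532.
(Δp)² = 12.532 − (0.0000)² = 12.532.

12.5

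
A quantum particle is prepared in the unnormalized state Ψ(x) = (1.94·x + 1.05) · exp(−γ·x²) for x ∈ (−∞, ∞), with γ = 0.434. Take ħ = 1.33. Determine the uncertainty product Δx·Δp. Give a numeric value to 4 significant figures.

1.214

Δx = √(⟨x²⟩−⟨x⟩²), Δp = √(⟨p²⟩−⟨p⟩²).
Expand each integrand as polynomial × e^(−2γx²) and use ∫x^(2j)·e^(−2γx²) dx = (2j−1)!!/(4γ)^j · √(π/(2γ)), odd powers → 0; here √(π/(2γ)) = 1.9025. Differentiate with the product rule, d/dx e^(−γx²) = −2γx·e^(−γx²).
Normalization: ∫|Ψ|² dx = 6.2219.
⟨x⟩ = 0.71756, ⟨x²⟩ = 1.3397 ⇒ Δx = 0.90821.
⟨p⟩ = 0.0000, ⟨p²⟩ = 1.7855 ⇒ Δp = 1.3362.
Δx·Δp = 1.2136.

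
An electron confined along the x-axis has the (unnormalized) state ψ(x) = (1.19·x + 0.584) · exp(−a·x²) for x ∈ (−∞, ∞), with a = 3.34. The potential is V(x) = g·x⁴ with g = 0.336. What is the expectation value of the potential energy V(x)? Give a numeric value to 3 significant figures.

0.0110

⟨V⟩ = ∫ V(x)·|ψ|² dx / ∫|ψ|² dx.
Expand each integrand as polynomial × e^(−2ax²) and use ∫x^(2j)·e^(−2ax²) dx = (2j−1)!!/(4a)^j · √(π/(2a)), odd powers → 0; here √(π/(2a)) = 0.68578.
State is unnormalized: ∫|ψ|² dx = 0.30658, and ∫ψ*·V(x)·ψ dx = 0.0033734, so ⟨V⟩ = 0.0033734 / 0.30658.
⟨V⟩ = 0.011003.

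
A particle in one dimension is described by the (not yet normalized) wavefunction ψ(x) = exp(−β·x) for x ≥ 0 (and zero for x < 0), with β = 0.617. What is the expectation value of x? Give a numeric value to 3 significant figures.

⟨x⟩ = ∫ x·|ψ|² dx / ∫|ψ|² dx (integrals over the domain).
Every integrand reduces to terms xʲ·e^(−2βx) on [0, ∞); use ∫₀^∞ xʲ·e^(−2βx) dx = j!/(2β)^(j+1).
State is unnormalized: ∫|ψ|² dx = 0.81037, and ∫ψ*·x·ψ dx = 0.65670, so ⟨x⟩ = 0.65670 / 0.81037.
⟨x⟩ = 0.81037.

0.810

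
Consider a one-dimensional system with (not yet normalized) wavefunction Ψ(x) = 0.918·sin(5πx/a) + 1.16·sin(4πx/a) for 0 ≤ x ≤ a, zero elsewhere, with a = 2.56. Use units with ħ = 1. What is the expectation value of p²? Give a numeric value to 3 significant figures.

29.3

p² Ψ = −ħ² d²Ψ/dx²; ⟨p²⟩ = −ħ² ∫ Ψ*·Ψ'' dx / ∫|Ψ|² dx.
d²/dx² sin(jπx/a) = −(jπ/a)²·sin(jπx/a); on 0 ≤ x ≤ a, ∫sin²(jπx/a) dx = a/2 and ∫sin(jπx/a)·sin(lπx/a) dx = 0 for j ≠ l, so only diagonal terms survive in ∫|Ψ|² and ∫Ψ·Ψ″; ∫Ψ·Ψ′ dx = [Ψ²/2] between the walls = 0.
State is unnormalized: ∫|Ψ|² dx = 2.8011, and ∫Ψ*·(−ħ² Ψ'') dx = 82.114, so ⟨p²⟩ = 82.114 / 2.8011.
⟨p²⟩ = 29.315.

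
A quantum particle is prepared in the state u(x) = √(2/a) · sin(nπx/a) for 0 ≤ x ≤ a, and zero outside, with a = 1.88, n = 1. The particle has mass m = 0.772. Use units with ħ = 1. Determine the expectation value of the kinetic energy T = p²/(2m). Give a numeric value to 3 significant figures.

T = −(ħ²/2m) d²/dx², so ⟨T⟩ = −(ħ²/2m) ∫ u*·u'' dx; with m = 0.772.
d/dx sin(nπx/a) = (nπ/a)·cos(nπx/a) and d²/dx² sin(nπx/a) = −(nπ/a)²·sin(nπx/a); on 0 ≤ x ≤ a, ∫sin²(nπx/a) dx = a/2 and ∫sin(nπx/a)·cos(nπx/a) dx = 0.
⟨T⟩ = 1.8086.

1.81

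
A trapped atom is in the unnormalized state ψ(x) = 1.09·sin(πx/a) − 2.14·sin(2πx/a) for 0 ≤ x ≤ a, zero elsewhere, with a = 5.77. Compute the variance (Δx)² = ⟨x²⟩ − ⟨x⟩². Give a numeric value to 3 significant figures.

Compute ⟨x⟩ and ⟨x²⟩ separately, then (Δx)² = ⟨x²⟩ − ⟨x⟩².
On 0 ≤ x ≤ a (j ≠ l): ∫sin²(jπx/a) dx = a/2, ∫sin(jπx/a)·sin(lπx/a) dx = 0; diagonal moments ∫x·sin²(jπx/a) dx = a²/4, ∫x²·sin²(jπx/a) dx = a³·(1/6 − 1/(4j²π²)); cross terms ∫x·sin(jπx/a)·sin(lπx/a) dx = 0 for j + l even and −4jla²/(π²(j² − l²)²) for j + l odd, ∫x²·sin(jπx/a)·sin(lπx/a) dx = (−1)^(j+l)·4jla³/(π²(j² − l²)²); higher powers the same way via product-to-sum and parts.
Normalization: ∫|ψ|² dx = 16.640.
⟨x⟩ = 3.7257 and ⟨x²⟩ = 15.266.
(Δx)² = 15.266 − (3.7257)² = 1.3855.

1.39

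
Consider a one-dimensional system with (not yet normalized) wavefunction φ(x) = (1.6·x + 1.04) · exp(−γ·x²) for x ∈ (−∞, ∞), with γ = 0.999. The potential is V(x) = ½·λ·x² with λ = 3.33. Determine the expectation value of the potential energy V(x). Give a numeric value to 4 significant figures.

⟨V⟩ = ∫ V(x)·|φ|² dx / ∫|φ|² dx.
Expand each integrand as polynomial × e^(−2γx²) and use ∫x^(2j)·e^(−2γx²) dx = (2j−1)!!/(4γ)^j · √(π/(2γ)), odd powers → 0; here √(π/(2γ)) = 1.2539.
State is unnormalized: ∫|φ|² dx = 2.1596, and ∫φ*·V(x)·φ dx = 1.5693, so ⟨V⟩ = 1.5693 / 2.1596.
⟨V⟩ = 0.72665.

0.7267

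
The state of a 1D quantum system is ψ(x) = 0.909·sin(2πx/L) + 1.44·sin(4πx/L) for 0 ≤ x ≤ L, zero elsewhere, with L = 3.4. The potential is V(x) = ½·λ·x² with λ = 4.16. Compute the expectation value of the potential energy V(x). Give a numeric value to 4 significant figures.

⟨V⟩ = ∫ V(x)·|ψ|² dx / ∫|ψ|² dx.
On 0 ≤ x ≤ L (j ≠ l): ∫sin²(jπx/L) dx = L/2, ∫sin(jπx/L)·sin(lπx/L) dx = 0; diagonal moments ∫x·sin²(jπx/L) dx = L²/4, ∫x²·sin²(jπx/L) dx = L³·(1/6 − 1/(4j²π²)); cross terms ∫x·sin(jπx/L)·sin(lπx/L) dx = 0 for j + l even and −4jlL²/(π²(j² − l²)²) for j + l odd, ∫x²·sin(jπx/L)·sin(lπx/L) dx = (−1)^(j+l)·4jlL³/(π²(j² − l²)²); higher powers the same way via product-to-sum and parts.
State is unnormalized: ∫|ψ|² dx = 4.9298, and ∫ψ*·V(x)·ψ dx = 43.635, so ⟨V⟩ = 43.635 / 4.9298.
⟨V⟩ = 8.8512.

8.851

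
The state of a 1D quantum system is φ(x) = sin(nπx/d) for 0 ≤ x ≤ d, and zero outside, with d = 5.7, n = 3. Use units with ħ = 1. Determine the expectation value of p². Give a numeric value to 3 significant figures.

2.73

p² φ = −ħ² d²φ/dx²; ⟨p²⟩ = −ħ² ∫ φ*·φ'' dx / ∫|φ|² dx.
d/dx sin(nπx/d) = (nπ/d)·cos(nπx/d) and d²/dx² sin(nπx/d) = −(nπ/d)²·sin(nπx/d); on 0 ≤ x ≤ d, ∫sin²(nπx/d) dx = d/2 and ∫sin(nπx/d)·cos(nπx/d) dx = 0.
State is unnormalized: ∫|φ|² dx = 2.8500, and ∫φ*·(−ħ² φ'') dx = 7.7918, so ⟨p²⟩ = 7.7918 / 2.8500.
⟨p²⟩ = 2.7340.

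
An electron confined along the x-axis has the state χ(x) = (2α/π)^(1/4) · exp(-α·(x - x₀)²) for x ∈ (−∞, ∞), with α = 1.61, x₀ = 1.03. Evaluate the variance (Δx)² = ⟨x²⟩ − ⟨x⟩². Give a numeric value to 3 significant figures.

0.155

Compute ⟨x⟩ and ⟨x²⟩ separately, then (Δx)² = ⟨x²⟩ − ⟨x⟩².
Gaussian moments (u = x − x₀): ∫u^(2j)·e^(−2αu²) du = (2j−1)!!/(4α)^j · √(π/(2α)), odd powers integrate to 0; here √(π/(2α)) = 0.98775.
⟨x⟩ = 1.0300 and ⟨x²⟩ = 1.2162.
(Δx)² = 1.2162 − (1.0300)² = 0.15528.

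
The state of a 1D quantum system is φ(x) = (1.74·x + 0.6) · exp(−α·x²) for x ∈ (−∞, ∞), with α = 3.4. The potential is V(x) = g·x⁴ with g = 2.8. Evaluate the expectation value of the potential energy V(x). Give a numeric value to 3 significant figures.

0.115

⟨V⟩ = ∫ V(x)·|φ|² dx / ∫|φ|² dx.
Expand each integrand as polynomial × e^(−2αx²) and use ∫x^(2j)·e^(−2αx²) dx = (2j−1)!!/(4α)^j · √(π/(2α)), odd powers → 0; here √(π/(2α)) = 0.67971.
State is unnormalized: ∫|φ|² dx = 0.39601, and ∫φ*·V(x)·φ dx = 0.045473, so ⟨V⟩ = 0.045473 / 0.39601.
⟨V⟩ = 0.11483.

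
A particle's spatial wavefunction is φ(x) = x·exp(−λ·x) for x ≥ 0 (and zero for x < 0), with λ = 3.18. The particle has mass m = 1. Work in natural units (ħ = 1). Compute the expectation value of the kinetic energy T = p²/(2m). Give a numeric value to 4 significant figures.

T = −(ħ²/2m) d²/dx², so ⟨T⟩ = −(ħ²/2m) ∫ φ*·φ'' dx / ∫|φ|² dx; with m = 1.
Differentiate x·exp(−λ·x) with the product rule; every integrand then reduces to terms xʲ·e^(−2λx) on [0, ∞), with ∫₀^∞ xʲ·e^(−2λx) dx = j!/(2λ)^(j+1).
State is unnormalized: ∫|φ|² dx = 0.0077743, and ∫φ*·(−ħ²/2m · φ'') dx = 0.039308, so ⟨T⟩ = 0.039308 / 0.0077743.
⟨T⟩ = 5.0562.

5.056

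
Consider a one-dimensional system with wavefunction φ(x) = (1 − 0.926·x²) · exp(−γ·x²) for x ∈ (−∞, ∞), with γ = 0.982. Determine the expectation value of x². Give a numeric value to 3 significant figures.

0.153

⟨x²⟩ = ∫ x²·|φ|² dx / ∫|φ|² dx (integrals over the domain).
Expand each integrand as polynomial × e^(−2γx²) and use ∫x^(2j)·e^(−2γx²) dx = (2j−1)!!/(4γ)^j · √(π/(2γ)), odd powers → 0; here √(π/(2γ)) = 1.2647.
State is unnormalized: ∫|φ|² dx = 0.87930, and ∫φ*·x²·φ dx = 0.13496, so ⟨x²⟩ = 0.13496 / 0.87930.
⟨x²⟩ = 0.15349.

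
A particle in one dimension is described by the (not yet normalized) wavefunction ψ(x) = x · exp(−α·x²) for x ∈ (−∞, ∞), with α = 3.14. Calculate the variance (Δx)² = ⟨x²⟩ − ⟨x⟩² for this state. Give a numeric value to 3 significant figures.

0.239

Compute ⟨x⟩ and ⟨x²⟩ separately, then (Δx)² = ⟨x²⟩ − ⟨x⟩².
Expand each integrand as polynomial × e^(−2αx²) and use ∫x^(2j)·e^(−2αx²) dx = (2j−1)!!/(4α)^j · √(π/(2α)), odd powers → 0; here √(π/(2α)) = 0.70729.
Normalization: ∫|ψ|² dx = 0.056313.
⟨x⟩ = 0.0000 and ⟨x²⟩ = 0.23885.
(Δx)² = 0.23885 − (0.0000)² = 0.23885.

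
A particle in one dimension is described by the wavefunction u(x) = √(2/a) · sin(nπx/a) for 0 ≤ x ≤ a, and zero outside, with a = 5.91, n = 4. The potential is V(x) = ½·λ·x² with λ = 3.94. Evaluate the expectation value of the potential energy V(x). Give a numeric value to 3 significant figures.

22.7

⟨V⟩ = ∫ V(x)·|u|² dx.
With sin²θ = (1 − cos2θ)/2 on 0 ≤ x ≤ a: ∫sin²(nπx/a) dx = a/2, ∫x·sin²(nπx/a) dx = a²/4, ∫x²·sin²(nπx/a) dx = a³·(1/6 − 1/(4n²π²)); higher powers xᵏ the same way, integrating xᵏ·cos(2nπx/a) by parts.
⟨V⟩ = 22.718.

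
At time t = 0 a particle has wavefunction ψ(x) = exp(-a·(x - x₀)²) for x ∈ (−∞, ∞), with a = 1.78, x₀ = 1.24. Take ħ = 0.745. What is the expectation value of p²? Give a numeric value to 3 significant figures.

0.988

p² ψ = −ħ² d²ψ/dx²; ⟨p²⟩ = −ħ² ∫ ψ*·ψ'' dx / ∫|ψ|² dx.
Gaussian moments (u = x − x₀): ∫u^(2j)·e^(−2au²) du = (2j−1)!!/(4a)^j · √(π/(2a)), odd powers integrate to 0; here √(π/(2a)) = 0.93940. Derivatives: d/dx e^(−au²) = −2au·e^(−au²), d²/dx² e^(−au²) = (4a²u² − 2a)·e^(−au²).
State is unnormalized: ∫|ψ|² dx = 0.93940, and ∫ψ*·(−ħ² ψ'') dx = 0.92807, so ⟨p²⟩ = 0.92807 / 0.93940.
⟨p²⟩ = 0.98794.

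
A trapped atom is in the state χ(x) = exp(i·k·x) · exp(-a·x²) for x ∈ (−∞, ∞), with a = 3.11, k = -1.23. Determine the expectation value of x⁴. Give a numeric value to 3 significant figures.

⟨x⁴⟩ = ∫ x⁴·|χ|² dx / ∫|χ|² dx (integrals over the domain).
Gaussian moments: ∫x^(2j)·e^(−2ax²) dx = (2j−1)!!/(4a)^j · √(π/(2a)), odd powers integrate to 0; here √(π/(2a)) = 0.71069.
State is unnormalized: ∫|χ|² dx = 0.71069, and ∫χ*·x⁴·χ dx = 0.013777, so ⟨x⁴⟩ = 0.013777 / 0.71069.
⟨x⁴⟩ = 0.019386.

0.0194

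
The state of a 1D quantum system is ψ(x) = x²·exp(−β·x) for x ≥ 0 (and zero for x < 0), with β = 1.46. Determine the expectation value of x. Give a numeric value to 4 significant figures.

1.712

⟨x⟩ = ∫ x·|ψ|² dx / ∫|ψ|² dx (integrals over the domain).
Every integrand reduces to terms xʲ·e^(−2βx) on [0, ∞); use ∫₀^∞ xʲ·e^(−2βx) dx = j!/(2β)^(j+1).
State is unnormalized: ∫|ψ|² dx = 0.11306, and ∫ψ*·x·ψ dx = 0.19359, so ⟨x⟩ = 0.19359 / 0.11306.
⟨x⟩ = 1.7123.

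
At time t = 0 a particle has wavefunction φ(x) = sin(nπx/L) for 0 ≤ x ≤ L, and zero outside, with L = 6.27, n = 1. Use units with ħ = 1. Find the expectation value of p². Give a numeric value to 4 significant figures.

p² φ = −ħ² d²φ/dx²; ⟨p²⟩ = −ħ² ∫ φ*·φ'' dx / ∫|φ|² dx.
d/dx sin(nπx/L) = (nπ/L)·cos(nπx/L) and d²/dx² sin(nπx/L) = −(nπ/L)²·sin(nπx/L); on 0 ≤ x ≤ L, ∫sin²(nπx/L) dx = L/2 and ∫sin(nπx/L)·cos(nπx/L) dx = 0.
State is unnormalized: ∫|φ|² dx = 3.1350, and ∫φ*·(−ħ² φ'') dx = 0.78705, so ⟨p²⟩ = 0.78705 / 3.1350.
⟨p²⟩ = 0.25105.

0.2511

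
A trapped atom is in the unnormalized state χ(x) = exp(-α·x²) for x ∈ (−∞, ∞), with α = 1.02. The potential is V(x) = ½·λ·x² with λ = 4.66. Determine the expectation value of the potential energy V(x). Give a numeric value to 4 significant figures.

⟨V⟩ = ∫ V(x)·|χ|² dx / ∫|χ|² dx.
Gaussian moments: ∫x^(2j)·e^(−2αx²) dx = (2j−1)!!/(4α)^j · √(π/(2α)), odd powers integrate to 0; here √(π/(2α)) = 1.2410.
State is unnormalized: ∫|χ|² dx = 1.2410, and ∫χ*·V(x)·χ dx = 0.70869, so ⟨V⟩ = 0.70869 / 1.2410.
⟨V⟩ = 0.57108.

0.5711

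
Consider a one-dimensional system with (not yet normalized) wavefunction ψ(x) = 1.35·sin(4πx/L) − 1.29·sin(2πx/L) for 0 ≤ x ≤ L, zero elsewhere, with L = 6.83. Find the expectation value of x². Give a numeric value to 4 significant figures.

13.09

⟨x²⟩ = ∫ x²·|ψ|² dx / ∫|ψ|² dx (integrals over the domain).
On 0 ≤ x ≤ L (j ≠ l): ∫sin²(jπx/L) dx = L/2, ∫sin(jπx/L)·sin(lπx/L) dx = 0; diagonal moments ∫x·sin²(jπx/L) dx = L²/4, ∫x²·sin²(jπx/L) dx = L³·(1/6 − 1/(4j²π²)); cross terms ∫x·sin(jπx/L)·sin(lπx/L) dx = 0 for j + l even and −4jlL²/(π²(j² − l²)²) for j + l odd, ∫x²·sin(jπx/L)·sin(lπx/L) dx = (−1)^(j+l)·4jlL³/(π²(j² − l²)²); higher powers the same way via product-to-sum and parts.
State is unnormalized: ∫|ψ|² dx = 11.907, and ∫ψ*·x²·ψ dx = 155.88, so ⟨x²⟩ = 155.88 / 11.907.
⟨x²⟩ = 13.092.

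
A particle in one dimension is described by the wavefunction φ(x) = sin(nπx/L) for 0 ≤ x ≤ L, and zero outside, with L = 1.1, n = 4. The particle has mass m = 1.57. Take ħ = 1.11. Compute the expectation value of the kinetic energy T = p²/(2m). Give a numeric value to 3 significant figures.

T = −(ħ²/2m) d²/dx², so ⟨T⟩ = −(ħ²/2m) ∫ φ*·φ'' dx / ∫|φ|² dx; with m = 1.57.
d/dx sin(nπx/L) = (nπ/L)·cos(nπx/L) and d²/dx² sin(nπx/L) = −(nπ/L)²·sin(nπx/L); on 0 ≤ x ≤ L, ∫sin²(nπx/L) dx = L/2 and ∫sin(nπx/L)·cos(nπx/L) dx = 0.
State is unnormalized: ∫|φ|² dx = 0.55000, and ∫φ*·(−ħ²/2m · φ'') dx = 28.165, so ⟨T⟩ = 28.165 / 0.55000.
⟨T⟩ = 51.210.

51.2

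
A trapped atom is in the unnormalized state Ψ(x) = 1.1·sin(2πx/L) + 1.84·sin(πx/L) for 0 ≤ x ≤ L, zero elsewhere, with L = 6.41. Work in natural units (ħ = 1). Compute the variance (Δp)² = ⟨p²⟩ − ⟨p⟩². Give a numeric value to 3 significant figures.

0.430

Compute ⟨p⟩ and ⟨p²⟩ separately; (Δp)² = ⟨p²⟩ − ⟨p⟩².
d²/dx² sin(jπx/L) = −(jπ/L)²·sin(jπx/L); on 0 ≤ x ≤ L, ∫sin²(jπx/L) dx = L/2 and ∫sin(jπx/L)·sin(lπx/L) dx = 0 for j ≠ l, so only diagonal terms survive in ∫|Ψ|² and ∫Ψ·Ψ″; ∫Ψ·Ψ′ dx = [Ψ²/2] between the walls = 0.
Normalization: ∫|Ψ|² dx = 14.729.
⟨p⟩ = 0.0000 and ⟨p²⟩ = 0.42994.
(Δp)² = 0.42994 − (0.0000)² = 0.42994.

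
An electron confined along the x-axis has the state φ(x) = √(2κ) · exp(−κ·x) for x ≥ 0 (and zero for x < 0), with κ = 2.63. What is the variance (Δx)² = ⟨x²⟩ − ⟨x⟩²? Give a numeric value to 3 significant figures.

0.0361

Compute ⟨x⟩ and ⟨x²⟩ separately, then (Δx)² = ⟨x²⟩ − ⟨x⟩².
Every integrand reduces to terms xʲ·e^(−2κx) on [0, ∞); use ∫₀^∞ xʲ·e^(−2κx) dx = j!/(2κ)^(j+1).
⟨x⟩ = 0.19011 and ⟨x²⟩ = 0.072287.
(Δx)² = 0.072287 − (0.19011)² = 0.036143.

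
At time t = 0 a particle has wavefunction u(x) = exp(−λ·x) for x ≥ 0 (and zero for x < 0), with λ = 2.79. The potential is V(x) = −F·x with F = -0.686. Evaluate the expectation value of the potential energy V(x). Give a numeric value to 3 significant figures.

0.123

⟨V⟩ = ∫ V(x)·|u|² dx / ∫|u|² dx.
Every integrand reduces to terms xʲ·e^(−2λx) on [0, ∞); use ∫₀^∞ xʲ·e^(−2λx) dx = j!/(2λ)^(j+1).
State is unnormalized: ∫|u|² dx = 0.17921, and ∫u*·V(x)·u dx = 0.022032, so ⟨V⟩ = 0.022032 / 0.17921.
⟨V⟩ = 0.12294.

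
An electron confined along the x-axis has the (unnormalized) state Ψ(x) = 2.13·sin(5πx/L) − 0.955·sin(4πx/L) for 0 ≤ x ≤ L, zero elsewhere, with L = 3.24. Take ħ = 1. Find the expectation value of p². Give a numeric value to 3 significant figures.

22.1

p² Ψ = −ħ² d²Ψ/dx²; ⟨p²⟩ = −ħ² ∫ Ψ*·Ψ'' dx / ∫|Ψ|² dx.
d²/dx² sin(jπx/L) = −(jπ/L)²·sin(jπx/L); on 0 ≤ x ≤ L, ∫sin²(jπx/L) dx = L/2 and ∫sin(jπx/L)·sin(lπx/L) dx = 0 for j ≠ l, so only diagonal terms survive in ∫|Ψ|² and ∫Ψ·Ψ″; ∫Ψ·Ψ′ dx = [Ψ²/2] between the walls = 0.
State is unnormalized: ∫|Ψ|² dx = 8.8273, and ∫Ψ*·(−ħ² Ψ'') dx = 194.98, so ⟨p²⟩ = 194.98 / 8.8273.
⟨p²⟩ = 22.088.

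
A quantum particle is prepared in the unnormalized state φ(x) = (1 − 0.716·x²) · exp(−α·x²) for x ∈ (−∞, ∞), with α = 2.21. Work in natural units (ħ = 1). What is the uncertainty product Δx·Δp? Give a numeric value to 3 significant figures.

Δx = √(⟨x²⟩−⟨x⟩²), Δp = √(⟨p²⟩−⟨p⟩²).
Expand each integrand as polynomial × e^(−2αx²) and use ∫x^(2j)·e^(−2αx²) dx = (2j−1)!!/(4α)^j · √(π/(2α)), odd powers → 0; here √(π/(2α)) = 0.84307. Differentiate with the product rule, d/dx e^(−αx²) = −2αx·e^(−αx²).
Normalization: ∫|φ|² dx = 0.72309.
⟨x⟩ = 0.0000, ⟨x²⟩ = 0.080775 ⇒ Δx = 0.28421.
⟨p⟩ = 0.0000, ⟨p²⟩ = 3.1124 ⇒ Δp = 1.7642.
Δx·Δp = 0.50140.

0.501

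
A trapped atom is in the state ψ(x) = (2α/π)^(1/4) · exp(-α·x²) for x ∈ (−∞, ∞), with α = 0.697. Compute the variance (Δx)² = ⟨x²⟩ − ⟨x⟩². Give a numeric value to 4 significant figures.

Compute ⟨x⟩ and ⟨x²⟩ separately, then (Δx)² = ⟨x²⟩ − ⟨x⟩².
Gaussian moments: ∫x^(2j)·e^(−2αx²) dx = (2j−1)!!/(4α)^j · √(π/(2α)), odd powers integrate to 0; here √(π/(2α)) = 1.5012.
⟨x⟩ = 0.0000 and ⟨x²⟩ = 0.35868.
(Δx)² = 0.35868 − (0.0000)² = 0.35868.

0.3587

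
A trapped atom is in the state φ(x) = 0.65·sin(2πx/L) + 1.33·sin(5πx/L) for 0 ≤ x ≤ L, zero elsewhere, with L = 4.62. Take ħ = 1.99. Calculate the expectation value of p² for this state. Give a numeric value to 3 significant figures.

p² φ = −ħ² d²φ/dx²; ⟨p²⟩ = −ħ² ∫ φ*·φ'' dx / ∫|φ|² dx.
d²/dx² sin(jπx/L) = −(jπ/L)²·sin(jπx/L); on 0 ≤ x ≤ L, ∫sin²(jπx/L) dx = L/2 and ∫sin(jπx/L)·sin(lπx/L) dx = 0 for j ≠ l, so only diagonal terms survive in ∫|φ|² and ∫φ·φ″; ∫φ·φ′ dx = [φ²/2] between the walls = 0.
State is unnormalized: ∫|φ|² dx = 5.0621, and ∫φ*·(−ħ² φ'') dx = 194.21, so ⟨p²⟩ = 194.21 / 5.0621.
⟨p²⟩ = 38.365.

38.4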